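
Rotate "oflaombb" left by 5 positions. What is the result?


Input: "oflaombb", rotate left by 5
First 5 characters: "oflao"
Remaining characters: "mbb"
Concatenate remaining + first: "mbb" + "oflao" = "mbboflao"

mbboflao


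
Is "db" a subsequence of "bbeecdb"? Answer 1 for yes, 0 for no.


Check if "db" is a subsequence of "bbeecdb"
Greedy scan:
  Position 0 ('b'): no match needed
  Position 1 ('b'): no match needed
  Position 2 ('e'): no match needed
  Position 3 ('e'): no match needed
  Position 4 ('c'): no match needed
  Position 5 ('d'): matches sub[0] = 'd'
  Position 6 ('b'): matches sub[1] = 'b'
All 2 characters matched => is a subsequence

1


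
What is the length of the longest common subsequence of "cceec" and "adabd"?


LCS of "cceec" and "adabd"
DP table:
           a    d    a    b    d
      0    0    0    0    0    0
  c   0    0    0    0    0    0
  c   0    0    0    0    0    0
  e   0    0    0    0    0    0
  e   0    0    0    0    0    0
  c   0    0    0    0    0    0
LCS length = dp[5][5] = 0

0


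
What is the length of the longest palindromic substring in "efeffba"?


Input: "efeffba"
Checking substrings for palindromes:
  [0:3] "efe" (len 3) => palindrome
  [1:4] "fef" (len 3) => palindrome
  [3:5] "ff" (len 2) => palindrome
Longest palindromic substring: "efe" with length 3

3


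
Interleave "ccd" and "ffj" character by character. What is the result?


Interleaving "ccd" and "ffj":
  Position 0: 'c' from first, 'f' from second => "cf"
  Position 1: 'c' from first, 'f' from second => "cf"
  Position 2: 'd' from first, 'j' from second => "dj"
Result: cfcfdj

cfcfdj


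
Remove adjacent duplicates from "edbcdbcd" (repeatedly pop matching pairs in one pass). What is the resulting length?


Input: edbcdbcd
Stack-based adjacent duplicate removal:
  Read 'e': push. Stack: e
  Read 'd': push. Stack: ed
  Read 'b': push. Stack: edb
  Read 'c': push. Stack: edbc
  Read 'd': push. Stack: edbcd
  Read 'b': push. Stack: edbcdb
  Read 'c': push. Stack: edbcdbc
  Read 'd': push. Stack: edbcdbcd
Final stack: "edbcdbcd" (length 8)

8


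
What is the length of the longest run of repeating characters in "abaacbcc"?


Input: "abaacbcc"
Scanning for longest run:
  Position 1 ('b'): new char, reset run to 1
  Position 2 ('a'): new char, reset run to 1
  Position 3 ('a'): continues run of 'a', length=2
  Position 4 ('c'): new char, reset run to 1
  Position 5 ('b'): new char, reset run to 1
  Position 6 ('c'): new char, reset run to 1
  Position 7 ('c'): continues run of 'c', length=2
Longest run: 'a' with length 2

2


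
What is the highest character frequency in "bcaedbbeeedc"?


Input: bcaedbbeeedc
Character counts:
  'a': 1
  'b': 3
  'c': 2
  'd': 2
  'e': 4
Maximum frequency: 4

4


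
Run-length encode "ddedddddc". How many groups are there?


Input: ddedddddc
Scanning for consecutive runs:
  Group 1: 'd' x 2 (positions 0-1)
  Group 2: 'e' x 1 (positions 2-2)
  Group 3: 'd' x 5 (positions 3-7)
  Group 4: 'c' x 1 (positions 8-8)
Total groups: 4

4


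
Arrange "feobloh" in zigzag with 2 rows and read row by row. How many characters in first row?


Zigzag "feobloh" into 2 rows:
Placing characters:
  'f' => row 0
  'e' => row 1
  'o' => row 0
  'b' => row 1
  'l' => row 0
  'o' => row 1
  'h' => row 0
Rows:
  Row 0: "folh"
  Row 1: "ebo"
First row length: 4

4


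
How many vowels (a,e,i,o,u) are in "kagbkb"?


Input: kagbkb
Checking each character:
  'k' at position 0: consonant
  'a' at position 1: vowel (running total: 1)
  'g' at position 2: consonant
  'b' at position 3: consonant
  'k' at position 4: consonant
  'b' at position 5: consonant
Total vowels: 1

1


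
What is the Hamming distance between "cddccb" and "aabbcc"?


Comparing "cddccb" and "aabbcc" position by position:
  Position 0: 'c' vs 'a' => differ
  Position 1: 'd' vs 'a' => differ
  Position 2: 'd' vs 'b' => differ
  Position 3: 'c' vs 'b' => differ
  Position 4: 'c' vs 'c' => same
  Position 5: 'b' vs 'c' => differ
Total differences (Hamming distance): 5

5


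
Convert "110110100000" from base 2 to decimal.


Input: "110110100000" in base 2
Positional expansion:
  Digit '1' (value 1) x 2^11 = 2048
  Digit '1' (value 1) x 2^10 = 1024
  Digit '0' (value 0) x 2^9 = 0
  Digit '1' (value 1) x 2^8 = 256
  Digit '1' (value 1) x 2^7 = 128
  Digit '0' (value 0) x 2^6 = 0
  Digit '1' (value 1) x 2^5 = 32
  Digit '0' (value 0) x 2^4 = 0
  Digit '0' (value 0) x 2^3 = 0
  Digit '0' (value 0) x 2^2 = 0
  Digit '0' (value 0) x 2^1 = 0
  Digit '0' (value 0) x 2^0 = 0
Sum = 3488

3488


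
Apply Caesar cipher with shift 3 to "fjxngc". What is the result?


Caesar cipher: shift "fjxngc" by 3
  'f' (pos 5) + 3 = pos 8 = 'i'
  'j' (pos 9) + 3 = pos 12 = 'm'
  'x' (pos 23) + 3 = pos 0 = 'a'
  'n' (pos 13) + 3 = pos 16 = 'q'
  'g' (pos 6) + 3 = pos 9 = 'j'
  'c' (pos 2) + 3 = pos 5 = 'f'
Result: imaqjf

imaqjf


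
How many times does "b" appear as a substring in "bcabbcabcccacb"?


Searching for "b" in "bcabbcabcccacb"
Scanning each position:
  Position 0: "b" => MATCH
  Position 1: "c" => no
  Position 2: "a" => no
  Position 3: "b" => MATCH
  Position 4: "b" => MATCH
  Position 5: "c" => no
  Position 6: "a" => no
  Position 7: "b" => MATCH
  Position 8: "c" => no
  Position 9: "c" => no
  Position 10: "c" => no
  Position 11: "a" => no
  Position 12: "c" => no
  Position 13: "b" => MATCH
Total occurrences: 5

5


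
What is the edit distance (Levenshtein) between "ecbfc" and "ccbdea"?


Computing edit distance: "ecbfc" -> "ccbdea"
DP table:
           c    c    b    d    e    a
      0    1    2    3    4    5    6
  e   1    1    2    3    4    4    5
  c   2    1    1    2    3    4    5
  b   3    2    2    1    2    3    4
  f   4    3    3    2    2    3    4
  c   5    4    3    3    3    3    4
Edit distance = dp[5][6] = 4

4


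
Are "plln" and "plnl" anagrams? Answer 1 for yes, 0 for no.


Strings: "plln", "plnl"
Sorted first:  llnp
Sorted second: llnp
Sorted forms match => anagrams

1


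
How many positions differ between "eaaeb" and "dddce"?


Comparing "eaaeb" and "dddce" position by position:
  Position 0: 'e' vs 'd' => DIFFER
  Position 1: 'a' vs 'd' => DIFFER
  Position 2: 'a' vs 'd' => DIFFER
  Position 3: 'e' vs 'c' => DIFFER
  Position 4: 'b' vs 'e' => DIFFER
Positions that differ: 5

5


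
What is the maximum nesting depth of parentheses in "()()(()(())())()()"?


Input: "()()(()(())())()()"
Tracking depth:
  Position 0 '(': depth becomes 1
  Position 1 ')': depth becomes 0
  Position 2 '(': depth becomes 1
  Position 3 ')': depth becomes 0
  Position 4 '(': depth becomes 1
  Position 5 '(': depth becomes 2
  Position 6 ')': depth becomes 1
  Position 7 '(': depth becomes 2
  Position 8 '(': depth becomes 3
  Position 9 ')': depth becomes 2
  Position 10 ')': depth becomes 1
  Position 11 '(': depth becomes 2
  Position 12 ')': depth becomes 1
  Position 13 ')': depth becomes 0
  Position 14 '(': depth becomes 1
  Position 15 ')': depth becomes 0
  Position 16 '(': depth becomes 1
  Position 17 ')': depth becomes 0
Maximum depth reached: 3

3


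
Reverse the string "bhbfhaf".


Input: bhbfhaf
Reading characters right to left:
  Position 6: 'f'
  Position 5: 'a'
  Position 4: 'h'
  Position 3: 'f'
  Position 2: 'b'
  Position 1: 'h'
  Position 0: 'b'
Reversed: fahfbhb

fahfbhb


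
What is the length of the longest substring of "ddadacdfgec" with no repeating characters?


Input: "ddadacdfgec"
Sliding window (track last position of each char):
  Position 0 ('d'): window [0,0] length 1 -- new best
  Position 1 ('d'): repeat (last at 0), move window start to 1
  Position 1 ('d'): window [1,1] length 1
  Position 2 ('a'): window [1,2] length 2 -- new best
  Position 3 ('d'): repeat (last at 1), move window start to 2
  Position 3 ('d'): window [2,3] length 2
  Position 4 ('a'): repeat (last at 2), move window start to 3
  Position 4 ('a'): window [3,4] length 2
  Position 5 ('c'): window [3,5] length 3 -- new best
  Position 6 ('d'): repeat (last at 3), move window start to 4
  Position 6 ('d'): window [4,6] length 3
  Position 7 ('f'): window [4,7] length 4 -- new best
  Position 8 ('g'): window [4,8] length 5 -- new best
  Position 9 ('e'): window [4,9] length 6 -- new best
  Position 10 ('c'): repeat (last at 5), move window start to 6
  Position 10 ('c'): window [6,10] length 5
Longest substring with no repeats: "acdfge" with length 6

6


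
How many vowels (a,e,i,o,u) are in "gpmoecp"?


Input: gpmoecp
Checking each character:
  'g' at position 0: consonant
  'p' at position 1: consonant
  'm' at position 2: consonant
  'o' at position 3: vowel (running total: 1)
  'e' at position 4: vowel (running total: 2)
  'c' at position 5: consonant
  'p' at position 6: consonant
Total vowels: 2

2


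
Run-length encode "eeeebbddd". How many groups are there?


Input: eeeebbddd
Scanning for consecutive runs:
  Group 1: 'e' x 4 (positions 0-3)
  Group 2: 'b' x 2 (positions 4-5)
  Group 3: 'd' x 3 (positions 6-8)
Total groups: 3

3


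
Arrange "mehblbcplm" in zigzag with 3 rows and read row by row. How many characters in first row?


Zigzag "mehblbcplm" into 3 rows:
Placing characters:
  'm' => row 0
  'e' => row 1
  'h' => row 2
  'b' => row 1
  'l' => row 0
  'b' => row 1
  'c' => row 2
  'p' => row 1
  'l' => row 0
  'm' => row 1
Rows:
  Row 0: "mll"
  Row 1: "ebbpm"
  Row 2: "hc"
First row length: 3

3


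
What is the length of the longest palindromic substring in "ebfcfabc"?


Input: "ebfcfabc"
Checking substrings for palindromes:
  [2:5] "fcf" (len 3) => palindrome
Longest palindromic substring: "fcf" with length 3

3


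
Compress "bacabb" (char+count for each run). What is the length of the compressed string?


Input: bacabb
Runs:
  'b' x 1 => "b1"
  'a' x 1 => "a1"
  'c' x 1 => "c1"
  'a' x 1 => "a1"
  'b' x 2 => "b2"
Compressed: "b1a1c1a1b2"
Compressed length: 10

10


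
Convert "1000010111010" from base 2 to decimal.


Input: "1000010111010" in base 2
Positional expansion:
  Digit '1' (value 1) x 2^12 = 4096
  Digit '0' (value 0) x 2^11 = 0
  Digit '0' (value 0) x 2^10 = 0
  Digit '0' (value 0) x 2^9 = 0
  Digit '0' (value 0) x 2^8 = 0
  Digit '1' (value 1) x 2^7 = 128
  Digit '0' (value 0) x 2^6 = 0
  Digit '1' (value 1) x 2^5 = 32
  Digit '1' (value 1) x 2^4 = 16
  Digit '1' (value 1) x 2^3 = 8
  Digit '0' (value 0) x 2^2 = 0
  Digit '1' (value 1) x 2^1 = 2
  Digit '0' (value 0) x 2^0 = 0
Sum = 4282

4282


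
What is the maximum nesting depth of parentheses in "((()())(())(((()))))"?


Input: "((()())(())(((()))))"
Tracking depth:
  Position 0 '(': depth becomes 1
  Position 1 '(': depth becomes 2
  Position 2 '(': depth becomes 3
  Position 3 ')': depth becomes 2
  Position 4 '(': depth becomes 3
  Position 5 ')': depth becomes 2
  Position 6 ')': depth becomes 1
  Position 7 '(': depth becomes 2
  Position 8 '(': depth becomes 3
  Position 9 ')': depth becomes 2
  Position 10 ')': depth becomes 1
  Position 11 '(': depth becomes 2
  Position 12 '(': depth becomes 3
  Position 13 '(': depth becomes 4
  Position 14 '(': depth becomes 5
  Position 15 ')': depth becomes 4
  Position 16 ')': depth becomes 3
  Position 17 ')': depth becomes 2
  Position 18 ')': depth becomes 1
  Position 19 ')': depth becomes 0
Maximum depth reached: 5

5


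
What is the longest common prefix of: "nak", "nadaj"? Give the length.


Words: nak, nadaj
  Position 0: all 'n' => match
  Position 1: all 'a' => match
  Position 2: ('k', 'd') => mismatch, stop
LCP = "na" (length 2)

2


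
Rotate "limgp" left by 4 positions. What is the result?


Input: "limgp", rotate left by 4
First 4 characters: "limg"
Remaining characters: "p"
Concatenate remaining + first: "p" + "limg" = "plimg"

plimg


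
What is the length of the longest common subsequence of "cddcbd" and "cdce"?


LCS of "cddcbd" and "cdce"
DP table:
           c    d    c    e
      0    0    0    0    0
  c   0    1    1    1    1
  d   0    1    2    2    2
  d   0    1    2    2    2
  c   0    1    2    3    3
  b   0    1    2    3    3
  d   0    1    2    3    3
LCS length = dp[6][4] = 3

3


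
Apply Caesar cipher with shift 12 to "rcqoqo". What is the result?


Caesar cipher: shift "rcqoqo" by 12
  'r' (pos 17) + 12 = pos 3 = 'd'
  'c' (pos 2) + 12 = pos 14 = 'o'
  'q' (pos 16) + 12 = pos 2 = 'c'
  'o' (pos 14) + 12 = pos 0 = 'a'
  'q' (pos 16) + 12 = pos 2 = 'c'
  'o' (pos 14) + 12 = pos 0 = 'a'
Result: docaca

docaca


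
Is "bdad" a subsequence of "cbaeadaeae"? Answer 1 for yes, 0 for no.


Check if "bdad" is a subsequence of "cbaeadaeae"
Greedy scan:
  Position 0 ('c'): no match needed
  Position 1 ('b'): matches sub[0] = 'b'
  Position 2 ('a'): no match needed
  Position 3 ('e'): no match needed
  Position 4 ('a'): no match needed
  Position 5 ('d'): matches sub[1] = 'd'
  Position 6 ('a'): matches sub[2] = 'a'
  Position 7 ('e'): no match needed
  Position 8 ('a'): no match needed
  Position 9 ('e'): no match needed
Only matched 3/4 characters => not a subsequence

0


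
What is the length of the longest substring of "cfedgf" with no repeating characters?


Input: "cfedgf"
Sliding window (track last position of each char):
  Position 0 ('c'): window [0,0] length 1 -- new best
  Position 1 ('f'): window [0,1] length 2 -- new best
  Position 2 ('e'): window [0,2] length 3 -- new best
  Position 3 ('d'): window [0,3] length 4 -- new best
  Position 4 ('g'): window [0,4] length 5 -- new best
  Position 5 ('f'): repeat (last at 1), move window start to 2
  Position 5 ('f'): window [2,5] length 4
Longest substring with no repeats: "cfedg" with length 5

5


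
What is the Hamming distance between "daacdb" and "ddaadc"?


Comparing "daacdb" and "ddaadc" position by position:
  Position 0: 'd' vs 'd' => same
  Position 1: 'a' vs 'd' => differ
  Position 2: 'a' vs 'a' => same
  Position 3: 'c' vs 'a' => differ
  Position 4: 'd' vs 'd' => same
  Position 5: 'b' vs 'c' => differ
Total differences (Hamming distance): 3

3


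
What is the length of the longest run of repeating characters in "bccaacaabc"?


Input: "bccaacaabc"
Scanning for longest run:
  Position 1 ('c'): new char, reset run to 1
  Position 2 ('c'): continues run of 'c', length=2
  Position 3 ('a'): new char, reset run to 1
  Position 4 ('a'): continues run of 'a', length=2
  Position 5 ('c'): new char, reset run to 1
  Position 6 ('a'): new char, reset run to 1
  Position 7 ('a'): continues run of 'a', length=2
  Position 8 ('b'): new char, reset run to 1
  Position 9 ('c'): new char, reset run to 1
Longest run: 'c' with length 2

2


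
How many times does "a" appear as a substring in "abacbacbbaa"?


Searching for "a" in "abacbacbbaa"
Scanning each position:
  Position 0: "a" => MATCH
  Position 1: "b" => no
  Position 2: "a" => MATCH
  Position 3: "c" => no
  Position 4: "b" => no
  Position 5: "a" => MATCH
  Position 6: "c" => no
  Position 7: "b" => no
  Position 8: "b" => no
  Position 9: "a" => MATCH
  Position 10: "a" => MATCH
Total occurrences: 5

5


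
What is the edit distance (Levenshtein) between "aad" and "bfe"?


Computing edit distance: "aad" -> "bfe"
DP table:
           b    f    e
      0    1    2    3
  a   1    1    2    3
  a   2    2    2    3
  d   3    3    3    3
Edit distance = dp[3][3] = 3

3


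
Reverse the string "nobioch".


Input: nobioch
Reading characters right to left:
  Position 6: 'h'
  Position 5: 'c'
  Position 4: 'o'
  Position 3: 'i'
  Position 2: 'b'
  Position 1: 'o'
  Position 0: 'n'
Reversed: hcoibon

hcoibon


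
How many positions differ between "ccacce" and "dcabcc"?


Comparing "ccacce" and "dcabcc" position by position:
  Position 0: 'c' vs 'd' => DIFFER
  Position 1: 'c' vs 'c' => same
  Position 2: 'a' vs 'a' => same
  Position 3: 'c' vs 'b' => DIFFER
  Position 4: 'c' vs 'c' => same
  Position 5: 'e' vs 'c' => DIFFER
Positions that differ: 3

3


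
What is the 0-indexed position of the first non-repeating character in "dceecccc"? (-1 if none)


Input: dceecccc
Character frequencies:
  'c': 5
  'd': 1
  'e': 2
Scanning left to right for freq == 1:
  Position 0 ('d'): unique! => answer = 0

0


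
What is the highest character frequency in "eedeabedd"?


Input: eedeabedd
Character counts:
  'a': 1
  'b': 1
  'd': 3
  'e': 4
Maximum frequency: 4

4


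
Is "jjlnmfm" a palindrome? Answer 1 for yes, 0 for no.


Input: jjlnmfm
Reversed: mfmnljj
  Compare pos 0 ('j') with pos 6 ('m'): MISMATCH
  Compare pos 1 ('j') with pos 5 ('f'): MISMATCH
  Compare pos 2 ('l') with pos 4 ('m'): MISMATCH
Result: not a palindrome

0


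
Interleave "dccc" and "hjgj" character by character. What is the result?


Interleaving "dccc" and "hjgj":
  Position 0: 'd' from first, 'h' from second => "dh"
  Position 1: 'c' from first, 'j' from second => "cj"
  Position 2: 'c' from first, 'g' from second => "cg"
  Position 3: 'c' from first, 'j' from second => "cj"
Result: dhcjcgcj

dhcjcgcj


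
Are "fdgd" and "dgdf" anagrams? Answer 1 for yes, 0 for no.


Strings: "fdgd", "dgdf"
Sorted first:  ddfg
Sorted second: ddfg
Sorted forms match => anagrams

1


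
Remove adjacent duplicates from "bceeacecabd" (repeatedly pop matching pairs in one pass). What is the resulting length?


Input: bceeacecabd
Stack-based adjacent duplicate removal:
  Read 'b': push. Stack: b
  Read 'c': push. Stack: bc
  Read 'e': push. Stack: bce
  Read 'e': matches stack top 'e' => pop. Stack: bc
  Read 'a': push. Stack: bca
  Read 'c': push. Stack: bcac
  Read 'e': push. Stack: bcace
  Read 'c': push. Stack: bcacec
  Read 'a': push. Stack: bcaceca
  Read 'b': push. Stack: bcacecab
  Read 'd': push. Stack: bcacecabd
Final stack: "bcacecabd" (length 9)

9


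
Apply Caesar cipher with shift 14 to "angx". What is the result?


Caesar cipher: shift "angx" by 14
  'a' (pos 0) + 14 = pos 14 = 'o'
  'n' (pos 13) + 14 = pos 1 = 'b'
  'g' (pos 6) + 14 = pos 20 = 'u'
  'x' (pos 23) + 14 = pos 11 = 'l'
Result: obul

obul


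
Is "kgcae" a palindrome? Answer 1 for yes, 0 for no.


Input: kgcae
Reversed: eacgk
  Compare pos 0 ('k') with pos 4 ('e'): MISMATCH
  Compare pos 1 ('g') with pos 3 ('a'): MISMATCH
Result: not a palindrome

0


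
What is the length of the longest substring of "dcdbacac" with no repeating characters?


Input: "dcdbacac"
Sliding window (track last position of each char):
  Position 0 ('d'): window [0,0] length 1 -- new best
  Position 1 ('c'): window [0,1] length 2 -- new best
  Position 2 ('d'): repeat (last at 0), move window start to 1
  Position 2 ('d'): window [1,2] length 2
  Position 3 ('b'): window [1,3] length 3 -- new best
  Position 4 ('a'): window [1,4] length 4 -- new best
  Position 5 ('c'): repeat (last at 1), move window start to 2
  Position 5 ('c'): window [2,5] length 4
  Position 6 ('a'): repeat (last at 4), move window start to 5
  Position 6 ('a'): window [5,6] length 2
  Position 7 ('c'): repeat (last at 5), move window start to 6
  Position 7 ('c'): window [6,7] length 2
Longest substring with no repeats: "cdba" with length 4

4


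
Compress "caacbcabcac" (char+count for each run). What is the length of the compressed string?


Input: caacbcabcac
Runs:
  'c' x 1 => "c1"
  'a' x 2 => "a2"
  'c' x 1 => "c1"
  'b' x 1 => "b1"
  'c' x 1 => "c1"
  'a' x 1 => "a1"
  'b' x 1 => "b1"
  'c' x 1 => "c1"
  'a' x 1 => "a1"
  'c' x 1 => "c1"
Compressed: "c1a2c1b1c1a1b1c1a1c1"
Compressed length: 20

20


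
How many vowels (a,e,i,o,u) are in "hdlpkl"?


Input: hdlpkl
Checking each character:
  'h' at position 0: consonant
  'd' at position 1: consonant
  'l' at position 2: consonant
  'p' at position 3: consonant
  'k' at position 4: consonant
  'l' at position 5: consonant
Total vowels: 0

0


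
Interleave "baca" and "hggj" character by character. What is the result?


Interleaving "baca" and "hggj":
  Position 0: 'b' from first, 'h' from second => "bh"
  Position 1: 'a' from first, 'g' from second => "ag"
  Position 2: 'c' from first, 'g' from second => "cg"
  Position 3: 'a' from first, 'j' from second => "aj"
Result: bhagcgaj

bhagcgaj


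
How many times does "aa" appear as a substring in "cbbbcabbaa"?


Searching for "aa" in "cbbbcabbaa"
Scanning each position:
  Position 0: "cb" => no
  Position 1: "bb" => no
  Position 2: "bb" => no
  Position 3: "bc" => no
  Position 4: "ca" => no
  Position 5: "ab" => no
  Position 6: "bb" => no
  Position 7: "ba" => no
  Position 8: "aa" => MATCH
Total occurrences: 1

1


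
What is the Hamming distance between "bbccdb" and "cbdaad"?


Comparing "bbccdb" and "cbdaad" position by position:
  Position 0: 'b' vs 'c' => differ
  Position 1: 'b' vs 'b' => same
  Position 2: 'c' vs 'd' => differ
  Position 3: 'c' vs 'a' => differ
  Position 4: 'd' vs 'a' => differ
  Position 5: 'b' vs 'd' => differ
Total differences (Hamming distance): 5

5


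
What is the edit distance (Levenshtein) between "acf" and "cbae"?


Computing edit distance: "acf" -> "cbae"
DP table:
           c    b    a    e
      0    1    2    3    4
  a   1    1    2    2    3
  c   2    1    2    3    3
  f   3    2    2    3    4
Edit distance = dp[3][4] = 4

4


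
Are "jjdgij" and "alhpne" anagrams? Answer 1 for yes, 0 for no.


Strings: "jjdgij", "alhpne"
Sorted first:  dgijjj
Sorted second: aehlnp
Differ at position 0: 'd' vs 'a' => not anagrams

0


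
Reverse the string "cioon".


Input: cioon
Reading characters right to left:
  Position 4: 'n'
  Position 3: 'o'
  Position 2: 'o'
  Position 1: 'i'
  Position 0: 'c'
Reversed: nooic

nooic


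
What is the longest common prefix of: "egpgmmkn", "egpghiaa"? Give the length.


Words: egpgmmkn, egpghiaa
  Position 0: all 'e' => match
  Position 1: all 'g' => match
  Position 2: all 'p' => match
  Position 3: all 'g' => match
  Position 4: ('m', 'h') => mismatch, stop
LCP = "egpg" (length 4)

4


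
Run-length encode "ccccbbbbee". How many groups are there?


Input: ccccbbbbee
Scanning for consecutive runs:
  Group 1: 'c' x 4 (positions 0-3)
  Group 2: 'b' x 4 (positions 4-7)
  Group 3: 'e' x 2 (positions 8-9)
Total groups: 3

3


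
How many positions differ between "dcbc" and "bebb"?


Comparing "dcbc" and "bebb" position by position:
  Position 0: 'd' vs 'b' => DIFFER
  Position 1: 'c' vs 'e' => DIFFER
  Position 2: 'b' vs 'b' => same
  Position 3: 'c' vs 'b' => DIFFER
Positions that differ: 3

3


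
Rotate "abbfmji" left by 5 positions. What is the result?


Input: "abbfmji", rotate left by 5
First 5 characters: "abbfm"
Remaining characters: "ji"
Concatenate remaining + first: "ji" + "abbfm" = "jiabbfm"

jiabbfm


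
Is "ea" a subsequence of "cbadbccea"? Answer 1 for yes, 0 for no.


Check if "ea" is a subsequence of "cbadbccea"
Greedy scan:
  Position 0 ('c'): no match needed
  Position 1 ('b'): no match needed
  Position 2 ('a'): no match needed
  Position 3 ('d'): no match needed
  Position 4 ('b'): no match needed
  Position 5 ('c'): no match needed
  Position 6 ('c'): no match needed
  Position 7 ('e'): matches sub[0] = 'e'
  Position 8 ('a'): matches sub[1] = 'a'
All 2 characters matched => is a subsequence

1


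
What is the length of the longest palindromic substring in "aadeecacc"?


Input: "aadeecacc"
Checking substrings for palindromes:
  [5:8] "cac" (len 3) => palindrome
  [0:2] "aa" (len 2) => palindrome
  [3:5] "ee" (len 2) => palindrome
  [7:9] "cc" (len 2) => palindrome
Longest palindromic substring: "cac" with length 3

3


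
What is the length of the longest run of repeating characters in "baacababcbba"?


Input: "baacababcbba"
Scanning for longest run:
  Position 1 ('a'): new char, reset run to 1
  Position 2 ('a'): continues run of 'a', length=2
  Position 3 ('c'): new char, reset run to 1
  Position 4 ('a'): new char, reset run to 1
  Position 5 ('b'): new char, reset run to 1
  Position 6 ('a'): new char, reset run to 1
  Position 7 ('b'): new char, reset run to 1
  Position 8 ('c'): new char, reset run to 1
  Position 9 ('b'): new char, reset run to 1
  Position 10 ('b'): continues run of 'b', length=2
  Position 11 ('a'): new char, reset run to 1
Longest run: 'a' with length 2

2


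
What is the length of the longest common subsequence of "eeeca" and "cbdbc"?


LCS of "eeeca" and "cbdbc"
DP table:
           c    b    d    b    c
      0    0    0    0    0    0
  e   0    0    0    0    0    0
  e   0    0    0    0    0    0
  e   0    0    0    0    0    0
  c   0    1    1    1    1    1
  a   0    1    1    1    1    1
LCS length = dp[5][5] = 1

1


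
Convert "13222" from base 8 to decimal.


Input: "13222" in base 8
Positional expansion:
  Digit '1' (value 1) x 8^4 = 4096
  Digit '3' (value 3) x 8^3 = 1536
  Digit '2' (value 2) x 8^2 = 128
  Digit '2' (value 2) x 8^1 = 16
  Digit '2' (value 2) x 8^0 = 2
Sum = 5778

5778


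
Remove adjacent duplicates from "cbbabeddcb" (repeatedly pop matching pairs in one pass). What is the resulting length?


Input: cbbabeddcb
Stack-based adjacent duplicate removal:
  Read 'c': push. Stack: c
  Read 'b': push. Stack: cb
  Read 'b': matches stack top 'b' => pop. Stack: c
  Read 'a': push. Stack: ca
  Read 'b': push. Stack: cab
  Read 'e': push. Stack: cabe
  Read 'd': push. Stack: cabed
  Read 'd': matches stack top 'd' => pop. Stack: cabe
  Read 'c': push. Stack: cabec
  Read 'b': push. Stack: cabecb
Final stack: "cabecb" (length 6)

6


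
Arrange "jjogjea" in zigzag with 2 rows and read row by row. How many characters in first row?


Zigzag "jjogjea" into 2 rows:
Placing characters:
  'j' => row 0
  'j' => row 1
  'o' => row 0
  'g' => row 1
  'j' => row 0
  'e' => row 1
  'a' => row 0
Rows:
  Row 0: "joja"
  Row 1: "jge"
First row length: 4

4


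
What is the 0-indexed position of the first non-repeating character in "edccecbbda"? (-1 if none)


Input: edccecbbda
Character frequencies:
  'a': 1
  'b': 2
  'c': 3
  'd': 2
  'e': 2
Scanning left to right for freq == 1:
  Position 0 ('e'): freq=2, skip
  Position 1 ('d'): freq=2, skip
  Position 2 ('c'): freq=3, skip
  Position 3 ('c'): freq=3, skip
  Position 4 ('e'): freq=2, skip
  Position 5 ('c'): freq=3, skip
  Position 6 ('b'): freq=2, skip
  Position 7 ('b'): freq=2, skip
  Position 8 ('d'): freq=2, skip
  Position 9 ('a'): unique! => answer = 9

9


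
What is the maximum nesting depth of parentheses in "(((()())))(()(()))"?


Input: "(((()())))(()(()))"
Tracking depth:
  Position 0 '(': depth becomes 1
  Position 1 '(': depth becomes 2
  Position 2 '(': depth becomes 3
  Position 3 '(': depth becomes 4
  Position 4 ')': depth becomes 3
  Position 5 '(': depth becomes 4
  Position 6 ')': depth becomes 3
  Position 7 ')': depth becomes 2
  Position 8 ')': depth becomes 1
  Position 9 ')': depth becomes 0
  Position 10 '(': depth becomes 1
  Position 11 '(': depth becomes 2
  Position 12 ')': depth becomes 1
  Position 13 '(': depth becomes 2
  Position 14 '(': depth becomes 3
  Position 15 ')': depth becomes 2
  Position 16 ')': depth becomes 1
  Position 17 ')': depth becomes 0
Maximum depth reached: 4

4


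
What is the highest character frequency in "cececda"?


Input: cececda
Character counts:
  'a': 1
  'c': 3
  'd': 1
  'e': 2
Maximum frequency: 3

3


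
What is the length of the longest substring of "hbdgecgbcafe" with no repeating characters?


Input: "hbdgecgbcafe"
Sliding window (track last position of each char):
  Position 0 ('h'): window [0,0] length 1 -- new best
  Position 1 ('b'): window [0,1] length 2 -- new best
  Position 2 ('d'): window [0,2] length 3 -- new best
  Position 3 ('g'): window [0,3] length 4 -- new best
  Position 4 ('e'): window [0,4] length 5 -- new best
  Position 5 ('c'): window [0,5] length 6 -- new best
  Position 6 ('g'): repeat (last at 3), move window start to 4
  Position 6 ('g'): window [4,6] length 3
  Position 7 ('b'): window [4,7] length 4
  Position 8 ('c'): repeat (last at 5), move window start to 6
  Position 8 ('c'): window [6,8] length 3
  Position 9 ('a'): window [6,9] length 4
  Position 10 ('f'): window [6,10] length 5
  Position 11 ('e'): window [6,11] length 6
Longest substring with no repeats: "hbdgec" with length 6

6


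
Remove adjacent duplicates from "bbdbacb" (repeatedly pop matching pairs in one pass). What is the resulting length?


Input: bbdbacb
Stack-based adjacent duplicate removal:
  Read 'b': push. Stack: b
  Read 'b': matches stack top 'b' => pop. Stack: (empty)
  Read 'd': push. Stack: d
  Read 'b': push. Stack: db
  Read 'a': push. Stack: dba
  Read 'c': push. Stack: dbac
  Read 'b': push. Stack: dbacb
Final stack: "dbacb" (length 5)

5


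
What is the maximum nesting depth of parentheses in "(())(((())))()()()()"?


Input: "(())(((())))()()()()"
Tracking depth:
  Position 0 '(': depth becomes 1
  Position 1 '(': depth becomes 2
  Position 2 ')': depth becomes 1
  Position 3 ')': depth becomes 0
  Position 4 '(': depth becomes 1
  Position 5 '(': depth becomes 2
  Position 6 '(': depth becomes 3
  Position 7 '(': depth becomes 4
  Position 8 ')': depth becomes 3
  Position 9 ')': depth becomes 2
  Position 10 ')': depth becomes 1
  Position 11 ')': depth becomes 0
  Position 12 '(': depth becomes 1
  Position 13 ')': depth becomes 0
  Position 14 '(': depth becomes 1
  Position 15 ')': depth becomes 0
  Position 16 '(': depth becomes 1
  Position 17 ')': depth becomes 0
  Position 18 '(': depth becomes 1
  Position 19 ')': depth becomes 0
Maximum depth reached: 4

4


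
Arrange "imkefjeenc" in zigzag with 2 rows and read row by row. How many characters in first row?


Zigzag "imkefjeenc" into 2 rows:
Placing characters:
  'i' => row 0
  'm' => row 1
  'k' => row 0
  'e' => row 1
  'f' => row 0
  'j' => row 1
  'e' => row 0
  'e' => row 1
  'n' => row 0
  'c' => row 1
Rows:
  Row 0: "ikfen"
  Row 1: "mejec"
First row length: 5

5


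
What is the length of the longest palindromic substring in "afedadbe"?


Input: "afedadbe"
Checking substrings for palindromes:
  [3:6] "dad" (len 3) => palindrome
Longest palindromic substring: "dad" with length 3

3


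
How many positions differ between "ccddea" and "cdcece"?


Comparing "ccddea" and "cdcece" position by position:
  Position 0: 'c' vs 'c' => same
  Position 1: 'c' vs 'd' => DIFFER
  Position 2: 'd' vs 'c' => DIFFER
  Position 3: 'd' vs 'e' => DIFFER
  Position 4: 'e' vs 'c' => DIFFER
  Position 5: 'a' vs 'e' => DIFFER
Positions that differ: 5

5


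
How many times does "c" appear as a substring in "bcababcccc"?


Searching for "c" in "bcababcccc"
Scanning each position:
  Position 0: "b" => no
  Position 1: "c" => MATCH
  Position 2: "a" => no
  Position 3: "b" => no
  Position 4: "a" => no
  Position 5: "b" => no
  Position 6: "c" => MATCH
  Position 7: "c" => MATCH
  Position 8: "c" => MATCH
  Position 9: "c" => MATCH
Total occurrences: 5

5


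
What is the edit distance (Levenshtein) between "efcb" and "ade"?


Computing edit distance: "efcb" -> "ade"
DP table:
           a    d    e
      0    1    2    3
  e   1    1    2    2
  f   2    2    2    3
  c   3    3    3    3
  b   4    4    4    4
Edit distance = dp[4][3] = 4

4


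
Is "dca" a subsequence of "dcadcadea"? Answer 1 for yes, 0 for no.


Check if "dca" is a subsequence of "dcadcadea"
Greedy scan:
  Position 0 ('d'): matches sub[0] = 'd'
  Position 1 ('c'): matches sub[1] = 'c'
  Position 2 ('a'): matches sub[2] = 'a'
  Position 3 ('d'): no match needed
  Position 4 ('c'): no match needed
  Position 5 ('a'): no match needed
  Position 6 ('d'): no match needed
  Position 7 ('e'): no match needed
  Position 8 ('a'): no match needed
All 3 characters matched => is a subsequence

1


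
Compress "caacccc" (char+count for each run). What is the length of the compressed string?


Input: caacccc
Runs:
  'c' x 1 => "c1"
  'a' x 2 => "a2"
  'c' x 4 => "c4"
Compressed: "c1a2c4"
Compressed length: 6

6


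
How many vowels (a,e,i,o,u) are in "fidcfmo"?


Input: fidcfmo
Checking each character:
  'f' at position 0: consonant
  'i' at position 1: vowel (running total: 1)
  'd' at position 2: consonant
  'c' at position 3: consonant
  'f' at position 4: consonant
  'm' at position 5: consonant
  'o' at position 6: vowel (running total: 2)
Total vowels: 2

2


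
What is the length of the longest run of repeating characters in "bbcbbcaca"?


Input: "bbcbbcaca"
Scanning for longest run:
  Position 1 ('b'): continues run of 'b', length=2
  Position 2 ('c'): new char, reset run to 1
  Position 3 ('b'): new char, reset run to 1
  Position 4 ('b'): continues run of 'b', length=2
  Position 5 ('c'): new char, reset run to 1
  Position 6 ('a'): new char, reset run to 1
  Position 7 ('c'): new char, reset run to 1
  Position 8 ('a'): new char, reset run to 1
Longest run: 'b' with length 2

2


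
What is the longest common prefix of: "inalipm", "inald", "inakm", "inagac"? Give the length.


Words: inalipm, inald, inakm, inagac
  Position 0: all 'i' => match
  Position 1: all 'n' => match
  Position 2: all 'a' => match
  Position 3: ('l', 'l', 'k', 'g') => mismatch, stop
LCP = "ina" (length 3)

3


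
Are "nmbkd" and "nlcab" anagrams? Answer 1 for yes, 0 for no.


Strings: "nmbkd", "nlcab"
Sorted first:  bdkmn
Sorted second: abcln
Differ at position 0: 'b' vs 'a' => not anagrams

0


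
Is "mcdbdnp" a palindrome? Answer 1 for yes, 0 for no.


Input: mcdbdnp
Reversed: pndbdcm
  Compare pos 0 ('m') with pos 6 ('p'): MISMATCH
  Compare pos 1 ('c') with pos 5 ('n'): MISMATCH
  Compare pos 2 ('d') with pos 4 ('d'): match
Result: not a palindrome

0


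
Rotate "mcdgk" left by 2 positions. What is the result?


Input: "mcdgk", rotate left by 2
First 2 characters: "mc"
Remaining characters: "dgk"
Concatenate remaining + first: "dgk" + "mc" = "dgkmc"

dgkmc


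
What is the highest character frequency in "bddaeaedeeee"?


Input: bddaeaedeeee
Character counts:
  'a': 2
  'b': 1
  'd': 3
  'e': 6
Maximum frequency: 6

6


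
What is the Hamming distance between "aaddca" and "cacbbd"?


Comparing "aaddca" and "cacbbd" position by position:
  Position 0: 'a' vs 'c' => differ
  Position 1: 'a' vs 'a' => same
  Position 2: 'd' vs 'c' => differ
  Position 3: 'd' vs 'b' => differ
  Position 4: 'c' vs 'b' => differ
  Position 5: 'a' vs 'd' => differ
Total differences (Hamming distance): 5

5


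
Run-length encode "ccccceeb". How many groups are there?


Input: ccccceeb
Scanning for consecutive runs:
  Group 1: 'c' x 5 (positions 0-4)
  Group 2: 'e' x 2 (positions 5-6)
  Group 3: 'b' x 1 (positions 7-7)
Total groups: 3

3


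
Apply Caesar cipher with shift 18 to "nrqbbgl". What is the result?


Caesar cipher: shift "nrqbbgl" by 18
  'n' (pos 13) + 18 = pos 5 = 'f'
  'r' (pos 17) + 18 = pos 9 = 'j'
  'q' (pos 16) + 18 = pos 8 = 'i'
  'b' (pos 1) + 18 = pos 19 = 't'
  'b' (pos 1) + 18 = pos 19 = 't'
  'g' (pos 6) + 18 = pos 24 = 'y'
  'l' (pos 11) + 18 = pos 3 = 'd'
Result: fjittyd

fjittyd


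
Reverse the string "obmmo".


Input: obmmo
Reading characters right to left:
  Position 4: 'o'
  Position 3: 'm'
  Position 2: 'm'
  Position 1: 'b'
  Position 0: 'o'
Reversed: ommbo

ommbo


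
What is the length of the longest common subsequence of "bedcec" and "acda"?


LCS of "bedcec" and "acda"
DP table:
           a    c    d    a
      0    0    0    0    0
  b   0    0    0    0    0
  e   0    0    0    0    0
  d   0    0    0    1    1
  c   0    0    1    1    1
  e   0    0    1    1    1
  c   0    0    1    1    1
LCS length = dp[6][4] = 1

1


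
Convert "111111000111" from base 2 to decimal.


Input: "111111000111" in base 2
Positional expansion:
  Digit '1' (value 1) x 2^11 = 2048
  Digit '1' (value 1) x 2^10 = 1024
  Digit '1' (value 1) x 2^9 = 512
  Digit '1' (value 1) x 2^8 = 256
  Digit '1' (value 1) x 2^7 = 128
  Digit '1' (value 1) x 2^6 = 64
  Digit '0' (value 0) x 2^5 = 0
  Digit '0' (value 0) x 2^4 = 0
  Digit '0' (value 0) x 2^3 = 0
  Digit '1' (value 1) x 2^2 = 4
  Digit '1' (value 1) x 2^1 = 2
  Digit '1' (value 1) x 2^0 = 1
Sum = 4039

4039


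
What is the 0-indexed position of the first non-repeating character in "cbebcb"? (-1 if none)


Input: cbebcb
Character frequencies:
  'b': 3
  'c': 2
  'e': 1
Scanning left to right for freq == 1:
  Position 0 ('c'): freq=2, skip
  Position 1 ('b'): freq=3, skip
  Position 2 ('e'): unique! => answer = 2

2


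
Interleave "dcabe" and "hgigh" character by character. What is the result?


Interleaving "dcabe" and "hgigh":
  Position 0: 'd' from first, 'h' from second => "dh"
  Position 1: 'c' from first, 'g' from second => "cg"
  Position 2: 'a' from first, 'i' from second => "ai"
  Position 3: 'b' from first, 'g' from second => "bg"
  Position 4: 'e' from first, 'h' from second => "eh"
Result: dhcgaibgeh

dhcgaibgeh


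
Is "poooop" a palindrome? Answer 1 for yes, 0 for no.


Input: poooop
Reversed: poooop
  Compare pos 0 ('p') with pos 5 ('p'): match
  Compare pos 1 ('o') with pos 4 ('o'): match
  Compare pos 2 ('o') with pos 3 ('o'): match
Result: palindrome

1


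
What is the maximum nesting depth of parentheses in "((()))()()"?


Input: "((()))()()"
Tracking depth:
  Position 0 '(': depth becomes 1
  Position 1 '(': depth becomes 2
  Position 2 '(': depth becomes 3
  Position 3 ')': depth becomes 2
  Position 4 ')': depth becomes 1
  Position 5 ')': depth becomes 0
  Position 6 '(': depth becomes 1
  Position 7 ')': depth becomes 0
  Position 8 '(': depth becomes 1
  Position 9 ')': depth becomes 0
Maximum depth reached: 3

3


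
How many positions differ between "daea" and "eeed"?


Comparing "daea" and "eeed" position by position:
  Position 0: 'd' vs 'e' => DIFFER
  Position 1: 'a' vs 'e' => DIFFER
  Position 2: 'e' vs 'e' => same
  Position 3: 'a' vs 'd' => DIFFER
Positions that differ: 3

3


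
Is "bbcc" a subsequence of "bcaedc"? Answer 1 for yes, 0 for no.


Check if "bbcc" is a subsequence of "bcaedc"
Greedy scan:
  Position 0 ('b'): matches sub[0] = 'b'
  Position 1 ('c'): no match needed
  Position 2 ('a'): no match needed
  Position 3 ('e'): no match needed
  Position 4 ('d'): no match needed
  Position 5 ('c'): no match needed
Only matched 1/4 characters => not a subsequence

0


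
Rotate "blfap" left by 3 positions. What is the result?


Input: "blfap", rotate left by 3
First 3 characters: "blf"
Remaining characters: "ap"
Concatenate remaining + first: "ap" + "blf" = "apblf"

apblf


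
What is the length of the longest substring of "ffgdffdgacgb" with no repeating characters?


Input: "ffgdffdgacgb"
Sliding window (track last position of each char):
  Position 0 ('f'): window [0,0] length 1 -- new best
  Position 1 ('f'): repeat (last at 0), move window start to 1
  Position 1 ('f'): window [1,1] length 1
  Position 2 ('g'): window [1,2] length 2 -- new best
  Position 3 ('d'): window [1,3] length 3 -- new best
  Position 4 ('f'): repeat (last at 1), move window start to 2
  Position 4 ('f'): window [2,4] length 3
  Position 5 ('f'): repeat (last at 4), move window start to 5
  Position 5 ('f'): window [5,5] length 1
  Position 6 ('d'): window [5,6] length 2
  Position 7 ('g'): window [5,7] length 3
  Position 8 ('a'): window [5,8] length 4 -- new best
  Position 9 ('c'): window [5,9] length 5 -- new best
  Position 10 ('g'): repeat (last at 7), move window start to 8
  Position 10 ('g'): window [8,10] length 3
  Position 11 ('b'): window [8,11] length 4
Longest substring with no repeats: "fdgac" with length 5

5


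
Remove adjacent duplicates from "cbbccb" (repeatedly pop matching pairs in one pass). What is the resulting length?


Input: cbbccb
Stack-based adjacent duplicate removal:
  Read 'c': push. Stack: c
  Read 'b': push. Stack: cb
  Read 'b': matches stack top 'b' => pop. Stack: c
  Read 'c': matches stack top 'c' => pop. Stack: (empty)
  Read 'c': push. Stack: c
  Read 'b': push. Stack: cb
Final stack: "cb" (length 2)

2


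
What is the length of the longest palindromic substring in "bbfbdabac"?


Input: "bbfbdabac"
Checking substrings for palindromes:
  [1:4] "bfb" (len 3) => palindrome
  [5:8] "aba" (len 3) => palindrome
  [0:2] "bb" (len 2) => palindrome
Longest palindromic substring: "bfb" with length 3

3
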